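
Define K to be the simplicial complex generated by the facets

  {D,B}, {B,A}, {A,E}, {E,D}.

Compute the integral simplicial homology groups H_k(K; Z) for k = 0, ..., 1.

K has 4 vertices, 4 edges.
rank ∂_0 = 0, rank ∂_1 = 3 ⇒ b_0 = 4 − 0 − 3 = 1; all invariant factors of ∂_1 are 1 so no torsion. So H_0 = Z.
rank ∂_1 = 3, rank ∂_2 = 0 ⇒ b_1 = 4 − 3 − 0 = 1. So H_1 = Z.

H_0 ≅ Z,  H_1 ≅ Z.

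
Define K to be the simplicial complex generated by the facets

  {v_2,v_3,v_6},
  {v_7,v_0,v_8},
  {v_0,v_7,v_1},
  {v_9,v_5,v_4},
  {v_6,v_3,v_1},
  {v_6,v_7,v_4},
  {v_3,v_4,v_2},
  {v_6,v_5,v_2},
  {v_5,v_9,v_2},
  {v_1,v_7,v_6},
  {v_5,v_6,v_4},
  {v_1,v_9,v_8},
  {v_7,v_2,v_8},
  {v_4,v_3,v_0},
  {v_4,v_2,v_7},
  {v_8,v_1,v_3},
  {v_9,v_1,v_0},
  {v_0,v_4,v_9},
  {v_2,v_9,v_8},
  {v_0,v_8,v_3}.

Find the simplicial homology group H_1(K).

K has 10 vertices, 30 edges, 20 triangles.
rank ∂_1 = 9, rank ∂_2 = 20 ⇒ b_1 = 30 − 9 − 20 = 1; ∂_2 has invariant factor(s) [2] giving torsion. So H_1 = Z ⊕ Z/2Z.

H_1 ≅ Z ⊕ Z/2Z.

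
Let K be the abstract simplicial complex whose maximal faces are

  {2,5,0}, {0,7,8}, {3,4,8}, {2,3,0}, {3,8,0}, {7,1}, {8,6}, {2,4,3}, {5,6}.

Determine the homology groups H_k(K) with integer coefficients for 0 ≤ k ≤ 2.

H_0 = Z,  H_1 = Z,  H_2 = 0.

Fix the vertex order 0 < 1 < 2 < 3 < 4 < 5 < 6 < 7 < 8 and write every simplex with vertices in increasing order. Then dim K = 2 and the simplices of K are:

  0-simplices (9): [0], [1], [2], [3], [4], [5], [6], [7], [8]
  1-simplices (15): [0,2], [0,3], [0,5], [0,7], [0,8], [1,7], [2,3], [2,4], [2,5], [3,4], [3,8], [4,8], [5,6], [6,8], [7,8]
  2-simplices (6): [0,2,3], [0,2,5], [0,3,8], [0,7,8], [2,3,4], [3,4,8]

Hence C_0 ≅ Z^9, C_1 ≅ Z^15, C_2 ≅ Z^6.

The boundary map ∂_1: C_1 → C_0 maps an edge to its endpoints' difference, ∂[p,q] = q − p. For instance
  ∂[2,5] = [5] − [2].
This gives a 9×15 integer matrix of rank 8; reducing to Smith normal form yields diagonal entries (1,1,1,1,1,1,1,1).

Boundary ∂_2: C_2 → C_1 acts by ∂[p,q,r] = [q,r] − [p,r] + [p,q]. For instance
  ∂[3,4,8] = [4,8] − [3,8] + [3,4],
  ∂[2,3,4] = [3,4] − [2,4] + [2,3].
The 15×6 boundary matrix has rank 6 and Smith normal form diag(1,1,1,1,1,1).

Computing H_k = (kernel of ∂_k) / (image of ∂_{k+1}):

  H_0: rank C_0 − rank ∂_1 = 9 − 8 = 1, and the invariant factors of ∂_1 are all 1, so H_0 = Z.
  H_1: rank ker ∂_1 − rank ∂_2 = (15 − 8) − 6 = 1, and the invariant factors of ∂_2 are all 1, so H_1 = Z.
  H_2: rank ker ∂_2 − rank ∂_3 = (6 − 6) − 0 = 0, and there is no ∂_3, so H_2 = 0.

As a check, the Euler characteristic is 9 − 15 + 6 = 0, which agrees with 1 − 1 + 0 = 0.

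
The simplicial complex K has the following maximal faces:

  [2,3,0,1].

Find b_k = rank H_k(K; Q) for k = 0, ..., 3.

We work with the vertex ordering 0 < 1 < 2 < 3. The simplices of K, each written with vertices in increasing order, are:

  0-simplices (4): [0], [1], [2], [3]
  1-simplices (6): [0,1], [0,2], [0,3], [1,2], [1,3], [2,3]
  2-simplices (4): [0,1,2], [0,1,3], [0,2,3], [1,2,3]
  3-simplices (1): [0,1,2,3]

giving chain groups C_0 ≅ Z^4, C_1 ≅ Z^6, C_2 ≅ Z^4, C_3 ≅ Z^1.

∂_1: C_1 → C_0 sends each edge [p,q] (with p < q) to q − p. For instance
  ∂[2,3] = [3] − [2].
This gives a 4×6 integer matrix of rank 3; reducing to Smith normal form yields diagonal entries (1,1,1).

The boundary map ∂_2: C_2 → C_1 sends each 2-simplex [p,q,r] to [q,r] − [p,r] + [p,q]. For instance
  ∂[1,2,3] = [2,3] − [1,3] + [1,2],
  ∂[0,1,3] = [1,3] − [0,3] + [0,1].
The resulting 6×4 matrix has rank 3, and its Smith normal form has invariant factors (1,1,1).

Boundary ∂_3: C_3 → C_2 sends each 3-simplex σ to the alternating sum Σ_i (−1)^i (σ with its i-th vertex removed). For instance
  ∂[0,1,2,3] = [1,2,3] − [0,2,3] + [0,1,3] − [0,1,2].
The resulting 4×1 matrix has rank 1, and its Smith normal form has invariant factors (1).

Reading off H_k = ker ∂_k / im ∂_{k+1}:

  H_0: rank C_0 − rank ∂_1 = 4 − 3 = 1, and the invariant factors of ∂_1 are all 1, so H_0 ≅ Z.
  H_1: rank ker ∂_1 − rank ∂_2 = (6 − 3) − 3 = 0, and the invariant factors of ∂_2 are all 1, so H_1 ≅ 0.
  H_2: rank ker ∂_2 − rank ∂_3 = (4 − 3) − 1 = 0, and the invariant factors of ∂_3 are all 1, so H_2 ≅ 0.
  H_3: rank ker ∂_3 − rank ∂_4 = (1 − 1) − 0 = 0, and there is no ∂_4, so H_3 ≅ 0.

Hence the Betti numbers are b_0 = 1, b_1 = 0, b_2 = 0, b_3 = 0.

b_0 = 1, b_1 = 0, b_2 = 0, b_3 = 0.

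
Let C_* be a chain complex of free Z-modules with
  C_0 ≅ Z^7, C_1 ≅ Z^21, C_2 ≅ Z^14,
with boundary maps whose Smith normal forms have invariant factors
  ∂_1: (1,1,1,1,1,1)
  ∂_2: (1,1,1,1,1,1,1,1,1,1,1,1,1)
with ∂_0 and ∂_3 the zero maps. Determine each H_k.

H_0 = Z,  H_1 = Z^2,  H_2 = Z.

H_0: b_0 = 7 − 0 − 6 = 1; torsion from ∂_1 factors > 1: none. So H_0 = Z.
H_1: b_1 = 21 − 6 − 13 = 2; torsion from ∂_2 factors > 1: none. So H_1 = Z^2.
H_2: b_2 = 14 − 13 − 0 = 1; torsion from ∂_3 factors > 1: none. So H_2 = Z.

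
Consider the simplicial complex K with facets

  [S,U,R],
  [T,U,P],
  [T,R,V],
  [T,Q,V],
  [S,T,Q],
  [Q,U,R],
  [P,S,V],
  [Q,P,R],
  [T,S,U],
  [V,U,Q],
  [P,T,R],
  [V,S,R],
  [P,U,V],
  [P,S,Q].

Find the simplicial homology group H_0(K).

H_0 = Z.

Order the vertices as P < Q < R < S < T < U < V. Listing each simplex with vertices in this order, K has dimension 2 with simplices:

  0-simplices (7): P, Q, R, S, T, U, V
  1-simplices (21): PQ, PR, PS, PT, PU, PV, QR, QS, QT, QU, QV, RS, RT, RU, RV, ST, SU, SV, TU, TV, UV
  2-simplices (14): PQR, PQS, PRT, PSV, PTU, PUV, QRU, QST, QTV, QUV, RSU, RSV, RTV, STU

so the chain groups are C_0 ≅ Z^7, C_1 ≅ Z^21, C_2 ≅ Z^14.

The boundary map ∂_1: C_1 → C_0 sends each edge [p,q] (with p < q) to q − p. For instance
  ∂PQ = Q − P.
The 7×21 boundary matrix has rank 6 and Smith normal form diag(1,1,1,1,1,1).

Boundary ∂_2: C_2 → C_1 acts by ∂[p,q,r] = [q,r] − [p,r] + [p,q]. For instance
  ∂RSU = SU − RU + RS,
  ∂QST = ST − QT + QS.
This gives a 21×14 integer matrix of rank 13; reducing to Smith normal form yields diagonal entries (1,1,1,1,1,1,1,1,1,1,1,1,1).

Now H_k = ker ∂_k / im ∂_{k+1}, so:

  H_0: rank C_0 − rank ∂_1 = 7 − 6 = 1, and the invariant factors of ∂_1 are all 1, so H_0 ≅ Z.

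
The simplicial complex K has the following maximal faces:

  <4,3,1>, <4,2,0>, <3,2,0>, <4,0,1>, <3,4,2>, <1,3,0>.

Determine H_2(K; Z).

H_2 = Z.

Fix the vertex order 0 < 1 < 2 < 3 < 4 and write every simplex with vertices in increasing order. Then dim K = 2 and the simplices of K are:

  0-simplices (5): [0], [1], [2], [3], [4]
  1-simplices (9): [0,1], [0,2], [0,3], [0,4], [1,3], [1,4], [2,3], [2,4], [3,4]
  2-simplices (6): [0,1,3], [0,1,4], [0,2,3], [0,2,4], [1,3,4], [2,3,4]

so the chain groups are C_0 ≅ Z^5, C_1 ≅ Z^9, C_2 ≅ Z^6.

The boundary map ∂_1: C_1 → C_0 is given by ∂[p,q] = [q] − [p]. For instance
  ∂[0,1] = [1] − [0].
As a 5×9 matrix over Z this has rank 4, with invariant factors (1,1,1,1).

∂_2: C_2 → C_1 sends each 2-simplex [p,q,r] to [q,r] − [p,r] + [p,q]. For instance
  ∂[0,1,3] = [1,3] − [0,3] + [0,1],
  ∂[0,2,3] = [2,3] − [0,3] + [0,2].
As a 9×6 matrix over Z this has rank 5, with invariant factors (1,1,1,1,1).

Computing H_k = (kernel of ∂_k) / (image of ∂_{k+1}):

  H_2: rank ker ∂_2 − rank ∂_3 = (6 − 5) − 0 = 1, and there is no ∂_3, so H_2 = Z.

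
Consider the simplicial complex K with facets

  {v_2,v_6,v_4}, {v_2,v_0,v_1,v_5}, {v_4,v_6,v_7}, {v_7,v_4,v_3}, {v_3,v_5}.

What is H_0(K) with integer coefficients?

H_0 ≅ Z.

Fix the vertex order v_0 < v_1 < v_2 < v_3 < v_4 < v_5 < v_6 < v_7 and write every simplex with vertices in increasing order. Then dim K = 3 and the simplices of K are:

  0-simplices (8): [v_0], [v_1], [v_2], [v_3], [v_4], [v_5], [v_6], [v_7]
  1-simplices (14): [v_0,v_1], [v_0,v_2], [v_0,v_5], [v_1,v_2], [v_1,v_5], [v_2,v_4], [v_2,v_5], [v_2,v_6], [v_3,v_4], [v_3,v_5], [v_3,v_7], [v_4,v_6], [v_4,v_7], [v_6,v_7]
  2-simplices (7): [v_0,v_1,v_2], [v_0,v_1,v_5], [v_0,v_2,v_5], [v_1,v_2,v_5], [v_2,v_4,v_6], [v_3,v_4,v_7], [v_4,v_6,v_7]
  3-simplices (1): [v_0,v_1,v_2,v_5]

so the chain groups are C_0 ≅ Z^8, C_1 ≅ Z^14, C_2 ≅ Z^7, C_3 ≅ Z^1.

The boundary map ∂_1: C_1 → C_0 maps an edge to its endpoints' difference, ∂[p,q] = q − p.
The resulting 8×14 matrix has rank 7, and its Smith normal form has invariant factors (1,1,1,1,1,1,1).

Boundary ∂_2: C_2 → C_1 sends each 2-simplex [p,q,r] to [q,r] − [p,r] + [p,q]. For instance
  ∂[v_0,v_2,v_5] = [v_2,v_5] − [v_0,v_5] + [v_0,v_2],
  ∂[v_2,v_4,v_6] = [v_4,v_6] − [v_2,v_6] + [v_2,v_4].
As a 14×7 matrix over Z this has rank 6, with invariant factors (1,1,1,1,1,1).

∂_3: C_3 → C_2 sends each 3-simplex σ to the alternating sum Σ_i (−1)^i (σ with its i-th vertex removed). For instance
  ∂[v_0,v_1,v_2,v_5] = [v_1,v_2,v_5] − [v_0,v_2,v_5] + [v_0,v_1,v_5] − [v_0,v_1,v_2].
The 7×1 boundary matrix has rank 1 and Smith normal form diag(1).

Now H_k = ker ∂_k / im ∂_{k+1}, so:

  H_0: rank C_0 − rank ∂_1 = 8 − 7 = 1, and the invariant factors of ∂_1 are all 1, so H_0 ≅ Z.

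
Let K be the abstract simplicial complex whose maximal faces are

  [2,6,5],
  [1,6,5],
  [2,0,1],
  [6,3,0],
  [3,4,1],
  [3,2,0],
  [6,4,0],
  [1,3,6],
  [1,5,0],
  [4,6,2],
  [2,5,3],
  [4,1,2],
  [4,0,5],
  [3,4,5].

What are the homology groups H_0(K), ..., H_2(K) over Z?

Fix the vertex order 0 < 1 < 2 < 3 < 4 < 5 < 6 and write every simplex with vertices in increasing order. Then dim K = 2 and the simplices of K are:

  0-simplices (7): [0], [1], [2], [3], [4], [5], [6]
  1-simplices (21): [0,1], [0,2], [0,3], [0,4], [0,5], [0,6], [1,2], [1,3], [1,4], [1,5], [1,6], [2,3], [2,4], [2,5], [2,6], [3,4], [3,5], [3,6], [4,5], [4,6], [5,6]
  2-simplices (14): [0,1,2], [0,1,5], [0,2,3], [0,3,6], [0,4,5], [0,4,6], [1,2,4], [1,3,4], [1,3,6], [1,5,6], [2,3,5], [2,4,6], [2,5,6], [3,4,5]

Hence C_0 ≅ Z^7, C_1 ≅ Z^21, C_2 ≅ Z^14.

∂_1: C_1 → C_0 sends each edge [p,q] (with p < q) to q − p.
The 7×21 boundary matrix has rank 6 and Smith normal form diag(1,1,1,1,1,1).

Boundary ∂_2: C_2 → C_1 acts by ∂[p,q,r] = [q,r] − [p,r] + [p,q]. For instance
  ∂[2,5,6] = [5,6] − [2,6] + [2,5],
  ∂[0,3,6] = [3,6] − [0,6] + [0,3].
This gives a 21×14 integer matrix of rank 13; reducing to Smith normal form yields diagonal entries (1,1,1,1,1,1,1,1,1,1,1,1,1).

Reading off H_k = ker ∂_k / im ∂_{k+1}:

  H_0: rank C_0 − rank ∂_1 = 7 − 6 = 1, and the invariant factors of ∂_1 are all 1, so H_0 ≅ Z.
  H_1: rank ker ∂_1 − rank ∂_2 = (21 − 6) − 13 = 2, and the invariant factors of ∂_2 are all 1, so H_1 ≅ Z^2.
  H_2: rank ker ∂_2 − rank ∂_3 = (14 − 13) − 0 = 1, and there is no ∂_3, so H_2 ≅ Z.

As a check, the Euler characteristic is 7 − 21 + 14 = 0, which agrees with 1 − 2 + 1 = 0.
(K is a triangulation of the torus T^2.)

H_0 = Z,  H_1 = Z^2,  H_2 = Z.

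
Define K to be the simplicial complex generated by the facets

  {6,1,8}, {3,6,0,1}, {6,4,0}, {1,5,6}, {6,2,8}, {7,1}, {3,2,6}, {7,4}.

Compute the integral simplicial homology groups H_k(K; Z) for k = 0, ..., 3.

Take the total order 0 < 1 < 2 < 3 < 4 < 5 < 6 < 7 < 8 on the vertex set. Then K (dimension 3) consists of the simplices:

  0-simplices (9): [0], [1], [2], [3], [4], [5], [6], [7], [8]
  1-simplices (17): [0,1], [0,3], [0,4], [0,6], [1,3], [1,5], [1,6], [1,7], [1,8], [2,3], [2,6], [2,8], [3,6], [4,6], [4,7], [5,6], [6,8]
  2-simplices (9): [0,1,3], [0,1,6], [0,3,6], [0,4,6], [1,3,6], [1,5,6], [1,6,8], [2,3,6], [2,6,8]
  3-simplices (1): [0,1,3,6]

so the chain groups are C_0 ≅ Z^9, C_1 ≅ Z^17, C_2 ≅ Z^9, C_3 ≅ Z^1.

Boundary ∂_1: C_1 → C_0 is given by ∂[p,q] = [q] − [p].
This gives a 9×17 integer matrix of rank 8; reducing to Smith normal form yields diagonal entries (1,1,1,1,1,1,1,1).

Boundary ∂_2: C_2 → C_1 acts by ∂[p,q,r] = [q,r] − [p,r] + [p,q]. For instance
  ∂[2,6,8] = [6,8] − [2,8] + [2,6],
  ∂[2,3,6] = [3,6] − [2,6] + [2,3].
The 17×9 boundary matrix has rank 8 and Smith normal form diag(1,1,1,1,1,1,1,1).

The boundary map ∂_3: C_3 → C_2 sends each 3-simplex σ to the alternating sum Σ_i (−1)^i (σ with its i-th vertex removed). For instance
  ∂[0,1,3,6] = [1,3,6] − [0,3,6] + [0,1,6] − [0,1,3].
This gives a 9×1 integer matrix of rank 1; reducing to Smith normal form yields diagonal entries (1).

Computing H_k = (kernel of ∂_k) / (image of ∂_{k+1}):

  H_0: rank C_0 − rank ∂_1 = 9 − 8 = 1, and the invariant factors of ∂_1 are all 1, so H_0 = Z.
  H_1: rank ker ∂_1 − rank ∂_2 = (17 − 8) − 8 = 1, and the invariant factors of ∂_2 are all 1, so H_1 = Z.
  H_2: rank ker ∂_2 − rank ∂_3 = (9 − 8) − 1 = 0, and the invariant factors of ∂_3 are all 1, so H_2 = 0.
  H_3: rank ker ∂_3 − rank ∂_4 = (1 − 1) − 0 = 0, and there is no ∂_4, so H_3 = 0.

As a check, the Euler characteristic is 9 − 17 + 9 − 1 = 0, which agrees with 1 − 1 + 0 − 0 = 0.

H_0 ≅ Z,  H_1 ≅ Z,  H_2 = 0,  H_3 = 0.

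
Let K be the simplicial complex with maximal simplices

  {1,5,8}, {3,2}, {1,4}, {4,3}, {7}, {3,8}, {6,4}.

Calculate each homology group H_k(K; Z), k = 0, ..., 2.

K has 8 vertices, 8 edges, 1 triangle.
rank ∂_0 = 0, rank ∂_1 = 6 ⇒ b_0 = 8 − 0 − 6 = 2; all invariant factors of ∂_1 are 1 so no torsion. So H_0 = Z^2.
rank ∂_1 = 6, rank ∂_2 = 1 ⇒ b_1 = 8 − 6 − 1 = 1; all invariant factors of ∂_2 are 1 so no torsion. So H_1 = Z.
rank ∂_2 = 1, rank ∂_3 = 0 ⇒ b_2 = 1 − 1 − 0 = 0. So H_2 = 0.

H_0 ≅ Z^2,  H_1 ≅ Z,  H_2 = 0.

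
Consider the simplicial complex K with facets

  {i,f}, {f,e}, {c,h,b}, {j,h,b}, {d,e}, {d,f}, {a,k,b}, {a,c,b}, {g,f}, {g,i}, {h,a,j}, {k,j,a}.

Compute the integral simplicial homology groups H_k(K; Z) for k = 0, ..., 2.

Fix the vertex order a < b < c < d < e < f < g < h < i < j < k and write every simplex with vertices in increasing order. Then dim K = 2 and the simplices of K are:

  0-simplices (11): a, b, c, d, e, f, g, h, i, j, k
  1-simplices (18): ab, ac, ah, aj, ak, bc, bh, bj, bk, ch, de, df, ef, fg, fi, gi, hj, jk
  2-simplices (6): abc, abk, ahj, ajk, bch, bhj

Hence C_0 ≅ Z^11, C_1 ≅ Z^18, C_2 ≅ Z^6.

The boundary map ∂_1: C_1 → C_0 maps an edge to its endpoints' difference, ∂[p,q] = q − p. For instance
  ∂hj = j − h.
As a 11×18 matrix over Z this has rank 9, with invariant factors (1,1,1,1,1,1,1,1,1).

∂_2: C_2 → C_1 acts by ∂[p,q,r] = [q,r] − [p,r] + [p,q]. For instance
  ∂abk = bk − ak + ab,
  ∂bch = ch − bh + bc.
As a 18×6 matrix over Z this has rank 6, with invariant factors (1,1,1,1,1,1).

Reading off H_k = ker ∂_k / im ∂_{k+1}:

  H_0: rank C_0 − rank ∂_1 = 11 − 9 = 2, and the invariant factors of ∂_1 are all 1, so H_0 ≅ Z^2.
  H_1: rank ker ∂_1 − rank ∂_2 = (18 − 9) − 6 = 3, and the invariant factors of ∂_2 are all 1, so H_1 ≅ Z^3.
  H_2: rank ker ∂_2 − rank ∂_3 = (6 − 6) − 0 = 0, and there is no ∂_3, so H_2 ≅ 0.

H_0 = Z^2,  H_1 = Z^3,  H_2 = 0.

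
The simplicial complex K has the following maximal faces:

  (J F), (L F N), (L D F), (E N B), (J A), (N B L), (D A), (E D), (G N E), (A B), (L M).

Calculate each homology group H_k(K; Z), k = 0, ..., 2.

H_0 ≅ Z,  H_1 ≅ Z^3,  H_2 = 0.

Order the vertices as A < B < D < E < F < G < J < L < M < N. Listing each simplex with vertices in this order, K has dimension 2 with simplices:

  0-simplices (10): A, B, D, E, F, G, J, L, M, N
  1-simplices (17): AB, AD, AJ, BE, BL, BN, DE, DF, DL, EG, EN, FJ, FL, FN, GN, LM, LN
  2-simplices (5): BEN, BLN, DFL, EGN, FLN

so the chain groups are C_0 ≅ Z^10, C_1 ≅ Z^17, C_2 ≅ Z^5.

∂_1: C_1 → C_0 maps an edge to its endpoints' difference, ∂[p,q] = q − p. For instance
  ∂AB = B − A.
The 10×17 boundary matrix has rank 9 and Smith normal form diag(1,1,1,1,1,1,1,1,1).

Boundary ∂_2: C_2 → C_1 acts by ∂[p,q,r] = [q,r] − [p,r] + [p,q]. For instance
  ∂EGN = GN − EN + EG,
  ∂BLN = LN − BN + BL.
The 17×5 boundary matrix has rank 5 and Smith normal form diag(1,1,1,1,1).

Computing H_k = (kernel of ∂_k) / (image of ∂_{k+1}):

  H_0: rank C_0 − rank ∂_1 = 10 − 9 = 1, and the invariant factors of ∂_1 are all 1, so H_0 ≅ Z.
  H_1: rank ker ∂_1 − rank ∂_2 = (17 − 9) − 5 = 3, and the invariant factors of ∂_2 are all 1, so H_1 ≅ Z^3.
  H_2: rank ker ∂_2 − rank ∂_3 = (5 − 5) − 0 = 0, and there is no ∂_3, so H_2 ≅ 0.

As a check, the Euler characteristic is 10 − 17 + 5 = -2, which agrees with 1 − 3 + 0 = -2.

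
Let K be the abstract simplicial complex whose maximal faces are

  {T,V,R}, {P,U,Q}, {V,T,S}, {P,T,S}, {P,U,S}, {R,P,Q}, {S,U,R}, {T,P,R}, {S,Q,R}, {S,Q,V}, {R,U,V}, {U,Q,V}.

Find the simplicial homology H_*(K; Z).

Order the vertices as P < Q < R < S < T < U < V. Listing each simplex with vertices in this order, K has dimension 2 with simplices:

  0-simplices (7): P, Q, R, S, T, U, V
  1-simplices (18): PQ, PR, PS, PT, PU, QR, QS, QU, QV, RS, RT, RU, RV, ST, SU, SV, TV, UV
  2-simplices (12): PQR, PQU, PRT, PST, PSU, QRS, QSV, QUV, RSU, RTV, RUV, STV

Hence C_0 ≅ Z^7, C_1 ≅ Z^18, C_2 ≅ Z^12.

Boundary ∂_1: C_1 → C_0 maps an edge to its endpoints' difference, ∂[p,q] = q − p.
As a 7×18 matrix over Z this has rank 6, with invariant factors (1,1,1,1,1,1).

Boundary ∂_2: C_2 → C_1 sends each 2-simplex [p,q,r] to [q,r] − [p,r] + [p,q]. For instance
  ∂PQR = QR − PR + PQ,
  ∂RSU = SU − RU + RS.
The resulting 18×12 matrix has rank 12, and its Smith normal form has invariant factors (1,1,1,1,1,1,1,1,1,1,1,2).

Now H_k = ker ∂_k / im ∂_{k+1}, so:

  H_0: rank C_0 − rank ∂_1 = 7 − 6 = 1, and the invariant factors of ∂_1 are all 1, so H_0 ≅ Z.
  H_1: rank ker ∂_1 − rank ∂_2 = (18 − 6) − 12 = 0, and ∂_2 has invariant factor 2 > 1, so H_1 ≅ Z/2.
  H_2: rank ker ∂_2 − rank ∂_3 = (12 − 12) − 0 = 0, and there is no ∂_3, so H_2 ≅ 0.

H_0 ≅ Z,  H_1 ≅ Z/2,  H_2 = 0.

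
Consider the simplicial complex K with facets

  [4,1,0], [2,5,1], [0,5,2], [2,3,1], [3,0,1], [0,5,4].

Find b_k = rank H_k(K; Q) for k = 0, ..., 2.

Order the vertices as 0 < 1 < 2 < 3 < 4 < 5. Listing each simplex with vertices in this order, K has dimension 2 with simplices:

  0-simplices (6): [0], [1], [2], [3], [4], [5]
  1-simplices (12): [0,1], [0,2], [0,3], [0,4], [0,5], [1,2], [1,3], [1,4], [1,5], [2,3], [2,5], [4,5]
  2-simplices (6): [0,1,3], [0,1,4], [0,2,5], [0,4,5], [1,2,3], [1,2,5]

Hence C_0 ≅ Z^6, C_1 ≅ Z^12, C_2 ≅ Z^6.

The boundary map ∂_1: C_1 → C_0 sends each edge [p,q] (with p < q) to q − p.
The 6×12 boundary matrix has rank 5 and Smith normal form diag(1,1,1,1,1).

∂_2: C_2 → C_1 acts by ∂[p,q,r] = [q,r] − [p,r] + [p,q]. For instance
  ∂[0,1,3] = [1,3] − [0,3] + [0,1],
  ∂[1,2,5] = [2,5] − [1,5] + [1,2].
This gives a 12×6 integer matrix of rank 6; reducing to Smith normal form yields diagonal entries (1,1,1,1,1,1).

From H_k ≅ ker(∂_k) / im(∂_{k+1}) we obtain:

  H_0: rank C_0 − rank ∂_1 = 6 − 5 = 1, and the invariant factors of ∂_1 are all 1, so H_0 = Z.
  H_1: rank ker ∂_1 − rank ∂_2 = (12 − 5) − 6 = 1, and the invariant factors of ∂_2 are all 1, so H_1 = Z.
  H_2: rank ker ∂_2 − rank ∂_3 = (6 − 6) − 0 = 0, and there is no ∂_3, so H_2 = 0.

Hence the Betti numbers are b_0 = 1, b_1 = 1, b_2 = 0.

b_0 = 1, b_1 = 1, b_2 = 0.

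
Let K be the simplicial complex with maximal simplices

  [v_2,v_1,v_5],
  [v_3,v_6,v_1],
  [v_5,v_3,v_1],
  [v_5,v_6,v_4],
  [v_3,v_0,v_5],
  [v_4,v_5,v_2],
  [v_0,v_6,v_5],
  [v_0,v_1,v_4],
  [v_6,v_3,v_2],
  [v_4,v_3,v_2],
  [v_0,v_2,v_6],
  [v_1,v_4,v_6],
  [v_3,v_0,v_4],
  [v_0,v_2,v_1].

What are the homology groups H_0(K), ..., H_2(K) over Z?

Fix the vertex order v_0 < v_1 < v_2 < v_3 < v_4 < v_5 < v_6 and write every simplex with vertices in increasing order. Then dim K = 2 and the simplices of K are:

  0-simplices (7): [v_0], [v_1], [v_2], [v_3], [v_4], [v_5], [v_6]
  1-simplices (21): (21 of them)
  2-simplices (14): (14 of them)

so the chain groups are C_0 ≅ Z^7, C_1 ≅ Z^21, C_2 ≅ Z^14.

Boundary ∂_1: C_1 → C_0 is given by ∂[p,q] = [q] − [p]. For instance
  ∂[v_5,v_6] = [v_6] − [v_5].
This gives a 7×21 integer matrix of rank 6; reducing to Smith normal form yields diagonal entries (1,1,1,1,1,1).

Boundary ∂_2: C_2 → C_1 sends each 2-simplex [p,q,r] to [q,r] − [p,r] + [p,q]. For instance
  ∂[v_0,v_3,v_4] = [v_3,v_4] − [v_0,v_4] + [v_0,v_3],
  ∂[v_0,v_2,v_6] = [v_2,v_6] − [v_0,v_6] + [v_0,v_2].
The resulting 21×14 matrix has rank 13, and its Smith normal form has invariant factors (1,1,1,1,1,1,1,1,1,1,1,1,1).

Reading off H_k = ker ∂_k / im ∂_{k+1}:

  H_0: rank C_0 − rank ∂_1 = 7 − 6 = 1, and the invariant factors of ∂_1 are all 1, so H_0 ≅ Z.
  H_1: rank ker ∂_1 − rank ∂_2 = (21 − 6) − 13 = 2, and the invariant factors of ∂_2 are all 1, so H_1 ≅ Z^2.
  H_2: rank ker ∂_2 − rank ∂_3 = (14 − 13) − 0 = 1, and there is no ∂_3, so H_2 ≅ Z.

H_0 ≅ Z,  H_1 ≅ Z^2,  H_2 ≅ Z.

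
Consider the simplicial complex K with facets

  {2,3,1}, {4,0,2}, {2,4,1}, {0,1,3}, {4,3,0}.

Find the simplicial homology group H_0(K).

Fix the vertex order 0 < 1 < 2 < 3 < 4 and write every simplex with vertices in increasing order. Then dim K = 2 and the simplices of K are:

  0-simplices (5): [0], [1], [2], [3], [4]
  1-simplices (10): [0,1], [0,2], [0,3], [0,4], [1,2], [1,3], [1,4], [2,3], [2,4], [3,4]
  2-simplices (5): [0,1,3], [0,2,4], [0,3,4], [1,2,3], [1,2,4]

so the chain groups are C_0 ≅ Z^5, C_1 ≅ Z^10, C_2 ≅ Z^5.

Boundary ∂_1: C_1 → C_0 sends each edge [p,q] (with p < q) to q − p.
This gives a 5×10 integer matrix of rank 4; reducing to Smith normal form yields diagonal entries (1,1,1,1).

∂_2: C_2 → C_1 acts by ∂[p,q,r] = [q,r] − [p,r] + [p,q]. For instance
  ∂[1,2,4] = [2,4] − [1,4] + [1,2],
  ∂[0,3,4] = [3,4] − [0,4] + [0,3].
The 10×5 boundary matrix has rank 5 and Smith normal form diag(1,1,1,1,1).

Now H_k = ker ∂_k / im ∂_{k+1}, so:

  H_0: rank C_0 − rank ∂_1 = 5 − 4 = 1, and the invariant factors of ∂_1 are all 1, so H_0 = Z.

(K is a triangulation of the Möbius band.)

H_0 = Z.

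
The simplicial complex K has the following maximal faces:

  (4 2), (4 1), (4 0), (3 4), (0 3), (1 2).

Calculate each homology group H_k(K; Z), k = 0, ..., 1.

Take the total order 0 < 1 < 2 < 3 < 4 on the vertex set. Then K (dimension 1) consists of the simplices:

  0-simplices (5): [0], [1], [2], [3], [4]
  1-simplices (6): [0,3], [0,4], [1,2], [1,4], [2,4], [3,4]

Hence C_0 ≅ Z^5, C_1 ≅ Z^6.

∂_1: C_1 → C_0 maps an edge to its endpoints' difference, ∂[p,q] = q − p. For instance
  ∂[3,4] = [4] − [3].
This gives a 5×6 integer matrix of rank 4; reducing to Smith normal form yields diagonal entries (1,1,1,1).

Reading off H_k = ker ∂_k / im ∂_{k+1}:

  H_0: rank C_0 − rank ∂_1 = 5 − 4 = 1, and the invariant factors of ∂_1 are all 1, so H_0 ≅ Z.
  H_1: rank ker ∂_1 − rank ∂_2 = (6 − 4) − 0 = 2, and there is no ∂_2, so H_1 ≅ Z^2.

H_0 = Z,  H_1 = Z^2.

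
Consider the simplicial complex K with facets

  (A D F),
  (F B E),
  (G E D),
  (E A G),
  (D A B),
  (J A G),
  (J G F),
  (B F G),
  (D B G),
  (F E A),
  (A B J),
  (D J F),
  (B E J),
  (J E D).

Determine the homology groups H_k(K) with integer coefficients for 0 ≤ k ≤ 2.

Fix the vertex order A < B < D < E < F < G < J and write every simplex with vertices in increasing order. Then dim K = 2 and the simplices of K are:

  0-simplices (7): A, B, D, E, F, G, J
  1-simplices (21): AB, AD, AE, AF, AG, AJ, BD, BE, BF, BG, BJ, DE, DF, DG, DJ, EF, EG, EJ, FG, FJ, GJ
  2-simplices (14): ABD, ABJ, ADF, AEF, AEG, AGJ, BDG, BEF, BEJ, BFG, DEG, DEJ, DFJ, FGJ

giving chain groups C_0 ≅ Z^7, C_1 ≅ Z^21, C_2 ≅ Z^14.

Boundary ∂_1: C_1 → C_0 sends each edge [p,q] (with p < q) to q − p. For instance
  ∂EJ = J − E.
As a 7×21 matrix over Z this has rank 6, with invariant factors (1,1,1,1,1,1).

Boundary ∂_2: C_2 → C_1 maps a triangle to the signed sum of its edges. For instance
  ∂BEF = EF − BF + BE,
  ∂FGJ = GJ − FJ + FG.
This gives a 21×14 integer matrix of rank 13; reducing to Smith normal form yields diagonal entries (1,1,1,1,1,1,1,1,1,1,1,1,1).

Now H_k = ker ∂_k / im ∂_{k+1}, so:

  H_0: rank C_0 − rank ∂_1 = 7 − 6 = 1, and the invariant factors of ∂_1 are all 1, so H_0 = Z.
  H_1: rank ker ∂_1 − rank ∂_2 = (21 − 6) − 13 = 2, and the invariant factors of ∂_2 are all 1, so H_1 = Z^2.
  H_2: rank ker ∂_2 − rank ∂_3 = (14 − 13) − 0 = 1, and there is no ∂_3, so H_2 = Z.

(K is a triangulation of the torus T^2.)

H_0 = Z,  H_1 = Z^2,  H_2 = Z.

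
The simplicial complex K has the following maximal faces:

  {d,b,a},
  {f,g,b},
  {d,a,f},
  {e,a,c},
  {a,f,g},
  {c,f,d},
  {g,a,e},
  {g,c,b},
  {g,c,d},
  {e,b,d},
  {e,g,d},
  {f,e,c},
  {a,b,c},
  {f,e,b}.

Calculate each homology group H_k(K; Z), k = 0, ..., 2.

We work with the vertex ordering a < b < c < d < e < f < g. The simplices of K, each written with vertices in increasing order, are:

  0-simplices (7): a, b, c, d, e, f, g
  1-simplices (21): ab, ac, ad, ae, af, ag, bc, bd, be, bf, bg, cd, ce, cf, cg, de, df, dg, ef, eg, fg
  2-simplices (14): abc, abd, ace, adf, aeg, afg, bcg, bde, bef, bfg, cdf, cdg, cef, deg

giving chain groups C_0 ≅ Z^7, C_1 ≅ Z^21, C_2 ≅ Z^14.

The boundary map ∂_1: C_1 → C_0 sends each edge [p,q] (with p < q) to q − p.
As a 7×21 matrix over Z this has rank 6, with invariant factors (1,1,1,1,1,1).

∂_2: C_2 → C_1 maps a triangle to the signed sum of its edges. For instance
  ∂bde = de − be + bd,
  ∂cdg = dg − cg + cd.
The resulting 21×14 matrix has rank 13, and its Smith normal form has invariant factors (1,1,1,1,1,1,1,1,1,1,1,1,1).

Computing H_k = (kernel of ∂_k) / (image of ∂_{k+1}):

  H_0: rank C_0 − rank ∂_1 = 7 − 6 = 1, and the invariant factors of ∂_1 are all 1, so H_0 ≅ Z.
  H_1: rank ker ∂_1 − rank ∂_2 = (21 − 6) − 13 = 2, and the invariant factors of ∂_2 are all 1, so H_1 ≅ Z^2.
  H_2: rank ker ∂_2 − rank ∂_3 = (14 − 13) − 0 = 1, and there is no ∂_3, so H_2 ≅ Z.

H_0 ≅ Z,  H_1 ≅ Z^2,  H_2 ≅ Z.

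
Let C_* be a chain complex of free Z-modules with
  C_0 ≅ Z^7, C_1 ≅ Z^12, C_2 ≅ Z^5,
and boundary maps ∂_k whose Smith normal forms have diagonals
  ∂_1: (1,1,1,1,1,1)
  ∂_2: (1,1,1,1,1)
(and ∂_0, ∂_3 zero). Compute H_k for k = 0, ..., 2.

H_0: b_0 = 7 − 0 − 6 = 1; torsion from ∂_1 factors > 1: none. So H_0 ≅ Z.
H_1: b_1 = 12 − 6 − 5 = 1; torsion from ∂_2 factors > 1: none. So H_1 ≅ Z.
H_2: b_2 = 5 − 5 − 0 = 0; torsion from ∂_3 factors > 1: none. So H_2 ≅ 0.

H_0 ≅ Z,  H_1 ≅ Z,  H_2 = 0.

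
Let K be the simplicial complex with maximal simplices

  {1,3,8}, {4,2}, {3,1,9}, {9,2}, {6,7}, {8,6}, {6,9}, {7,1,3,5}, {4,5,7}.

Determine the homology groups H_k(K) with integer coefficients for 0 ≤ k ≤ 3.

Take the total order 1 < 2 < 3 < 4 < 5 < 6 < 7 < 8 < 9 on the vertex set. Then K (dimension 3) consists of the simplices:

  0-simplices (9): [1], [2], [3], [4], [5], [6], [7], [8], [9]
  1-simplices (17): [1,3], [1,5], [1,7], [1,8], [1,9], [2,4], [2,9], [3,5], [3,7], [3,8], [3,9], [4,5], [4,7], [5,7], [6,7], [6,8], [6,9]
  2-simplices (7): [1,3,5], [1,3,7], [1,3,8], [1,3,9], [1,5,7], [3,5,7], [4,5,7]
  3-simplices (1): [1,3,5,7]

Hence C_0 ≅ Z^9, C_1 ≅ Z^17, C_2 ≅ Z^7, C_3 ≅ Z^1.

∂_1: C_1 → C_0 is given by ∂[p,q] = [q] − [p].
The resulting 9×17 matrix has rank 8, and its Smith normal form has invariant factors (1,1,1,1,1,1,1,1).

∂_2: C_2 → C_1 sends each 2-simplex [p,q,r] to [q,r] − [p,r] + [p,q]. For instance
  ∂[1,3,9] = [3,9] − [1,9] + [1,3],
  ∂[1,3,5] = [3,5] − [1,5] + [1,3].
As a 17×7 matrix over Z this has rank 6, with invariant factors (1,1,1,1,1,1).

The boundary map ∂_3: C_3 → C_2 sends each 3-simplex σ to the alternating sum Σ_i (−1)^i (σ with its i-th vertex removed). For instance
  ∂[1,3,5,7] = [3,5,7] − [1,5,7] + [1,3,7] − [1,3,5].
The resulting 7×1 matrix has rank 1, and its Smith normal form has invariant factors (1).

From H_k ≅ ker(∂_k) / im(∂_{k+1}) we obtain:

  H_0: rank C_0 − rank ∂_1 = 9 − 8 = 1, and the invariant factors of ∂_1 are all 1, so H_0 ≅ Z.
  H_1: rank ker ∂_1 − rank ∂_2 = (17 − 8) − 6 = 3, and the invariant factors of ∂_2 are all 1, so H_1 ≅ Z^3.
  H_2: rank ker ∂_2 − rank ∂_3 = (7 − 6) − 1 = 0, and the invariant factors of ∂_3 are all 1, so H_2 ≅ 0.
  H_3: rank ker ∂_3 − rank ∂_4 = (1 − 1) − 0 = 0, and there is no ∂_4, so H_3 ≅ 0.

H_0 ≅ Z,  H_1 ≅ Z^3,  H_2 = 0,  H_3 = 0.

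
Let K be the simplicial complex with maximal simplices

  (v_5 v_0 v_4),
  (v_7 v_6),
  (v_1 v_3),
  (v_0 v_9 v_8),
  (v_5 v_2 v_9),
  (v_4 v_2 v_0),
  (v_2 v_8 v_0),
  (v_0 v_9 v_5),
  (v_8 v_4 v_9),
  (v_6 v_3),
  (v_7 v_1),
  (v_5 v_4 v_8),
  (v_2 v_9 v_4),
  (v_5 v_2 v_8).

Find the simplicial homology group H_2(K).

Take the total order v_0 < v_1 < v_2 < v_3 < v_4 < v_5 < v_6 < v_7 < v_8 < v_9 on the vertex set. Then K (dimension 2) consists of the simplices:

  0-simplices (10): [v_0], [v_1], [v_2], [v_3], [v_4], [v_5], [v_6], [v_7], [v_8], [v_9]
  1-simplices (19): (19 of them)
  2-simplices (10): [v_0,v_2,v_4], [v_0,v_2,v_8], [v_0,v_4,v_5], [v_0,v_5,v_9], [v_0,v_8,v_9], [v_2,v_4,v_9], [v_2,v_5,v_8], [v_2,v_5,v_9], [v_4,v_5,v_8], [v_4,v_8,v_9]

Hence C_0 ≅ Z^10, C_1 ≅ Z^19, C_2 ≅ Z^10.

The boundary map ∂_1: C_1 → C_0 sends each edge [p,q] (with p < q) to q − p. For instance
  ∂[v_2,v_4] = [v_4] − [v_2].
As a 10×19 matrix over Z this has rank 8, with invariant factors (1,1,1,1,1,1,1,1).

Boundary ∂_2: C_2 → C_1 acts by ∂[p,q,r] = [q,r] − [p,r] + [p,q]. For instance
  ∂[v_0,v_8,v_9] = [v_8,v_9] − [v_0,v_9] + [v_0,v_8],
  ∂[v_2,v_4,v_9] = [v_4,v_9] − [v_2,v_9] + [v_2,v_4].
The resulting 19×10 matrix has rank 10, and its Smith normal form has invariant factors (1,1,1,1,1,1,1,1,1,2).

Computing H_k = (kernel of ∂_k) / (image of ∂_{k+1}):

  H_2: rank ker ∂_2 − rank ∂_3 = (10 − 10) − 0 = 0, and there is no ∂_3, so H_2 = 0.

(K is a triangulation of the disjoint union of the real projective plane RP^2 and the circle S^1.)

H_2 = 0.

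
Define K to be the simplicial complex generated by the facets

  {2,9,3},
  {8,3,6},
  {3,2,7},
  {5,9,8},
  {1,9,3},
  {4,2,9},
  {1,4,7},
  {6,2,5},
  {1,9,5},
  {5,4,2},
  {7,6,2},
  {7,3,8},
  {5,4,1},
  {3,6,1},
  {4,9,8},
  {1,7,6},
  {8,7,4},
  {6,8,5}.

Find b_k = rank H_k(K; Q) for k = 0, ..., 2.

b_0 = 1, b_1 = 1, b_2 = 0.

K has 9 vertices, 27 edges, 18 triangles.
rank ∂_0 = 0, rank ∂_1 = 8 ⇒ b_0 = 9 − 0 − 8 = 1; all invariant factors of ∂_1 are 1 so no torsion. So H_0 = Z.
rank ∂_1 = 8, rank ∂_2 = 18 ⇒ b_1 = 27 − 8 − 18 = 1; ∂_2 has invariant factor(s) [2] giving torsion. So H_1 = Z ⊕ Z_2.
rank ∂_2 = 18, rank ∂_3 = 0 ⇒ b_2 = 18 − 18 − 0 = 0. So H_2 = 0.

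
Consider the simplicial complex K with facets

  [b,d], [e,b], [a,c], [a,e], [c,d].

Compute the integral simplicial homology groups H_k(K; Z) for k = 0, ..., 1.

We work with the vertex ordering a < b < c < d < e. The simplices of K, each written with vertices in increasing order, are:

  0-simplices (5): a, b, c, d, e
  1-simplices (5): ac, ae, bd, be, cd

so the chain groups are C_0 ≅ Z^5, C_1 ≅ Z^5.

Boundary ∂_1: C_1 → C_0 sends each edge [p,q] (with p < q) to q − p. For instance
  ∂ac = c − a.
The 5×5 boundary matrix has rank 4 and Smith normal form diag(1,1,1,1).

Computing H_k = (kernel of ∂_k) / (image of ∂_{k+1}):

  H_0: rank C_0 − rank ∂_1 = 5 − 4 = 1, and the invariant factors of ∂_1 are all 1, so H_0 ≅ Z.
  H_1: rank ker ∂_1 − rank ∂_2 = (5 − 4) − 0 = 1, and there is no ∂_2, so H_1 ≅ Z.

(K is a triangulation of the circle S^1.)

H_0 = Z,  H_1 = Z.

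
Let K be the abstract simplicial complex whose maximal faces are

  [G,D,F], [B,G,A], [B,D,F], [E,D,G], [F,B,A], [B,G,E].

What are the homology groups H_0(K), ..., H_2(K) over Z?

Fix the vertex order A < B < D < E < F < G and write every simplex with vertices in increasing order. Then dim K = 2 and the simplices of K are:

  0-simplices (6): A, B, D, E, F, G
  1-simplices (12): AB, AF, AG, BD, BE, BF, BG, DE, DF, DG, EG, FG
  2-simplices (6): ABF, ABG, BDF, BEG, DEG, DFG

giving chain groups C_0 ≅ Z^6, C_1 ≅ Z^12, C_2 ≅ Z^6.

∂_1: C_1 → C_0 sends each edge [p,q] (with p < q) to q − p. For instance
  ∂BD = D − B.
The 6×12 boundary matrix has rank 5 and Smith normal form diag(1,1,1,1,1).

∂_2: C_2 → C_1 sends each 2-simplex [p,q,r] to [q,r] − [p,r] + [p,q]. For instance
  ∂BEG = EG − BG + BE,
  ∂ABF = BF − AF + AB.
The resulting 12×6 matrix has rank 6, and its Smith normal form has invariant factors (1,1,1,1,1,1).

Now H_k = ker ∂_k / im ∂_{k+1}, so:

  H_0: rank C_0 − rank ∂_1 = 6 − 5 = 1, and the invariant factors of ∂_1 are all 1, so H_0 ≅ Z.
  H_1: rank ker ∂_1 − rank ∂_2 = (12 − 5) − 6 = 1, and the invariant factors of ∂_2 are all 1, so H_1 ≅ Z.
  H_2: rank ker ∂_2 − rank ∂_3 = (6 − 6) − 0 = 0, and there is no ∂_3, so H_2 ≅ 0.

As a check, the Euler characteristic is 6 − 12 + 6 = 0, which agrees with 1 − 1 + 0 = 0.

H_0 ≅ Z,  H_1 ≅ Z,  H_2 = 0.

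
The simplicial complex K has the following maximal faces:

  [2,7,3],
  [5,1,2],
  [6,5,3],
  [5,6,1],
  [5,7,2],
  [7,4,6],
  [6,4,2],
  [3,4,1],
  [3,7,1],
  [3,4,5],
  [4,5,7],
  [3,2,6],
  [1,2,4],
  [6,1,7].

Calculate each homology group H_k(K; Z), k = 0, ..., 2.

Fix the vertex order 1 < 2 < 3 < 4 < 5 < 6 < 7 and write every simplex with vertices in increasing order. Then dim K = 2 and the simplices of K are:

  0-simplices (7): [1], [2], [3], [4], [5], [6], [7]
  1-simplices (21): [1,2], [1,3], [1,4], [1,5], [1,6], [1,7], [2,3], [2,4], [2,5], [2,6], [2,7], [3,4], [3,5], [3,6], [3,7], [4,5], [4,6], [4,7], [5,6], [5,7], [6,7]
  2-simplices (14): [1,2,4], [1,2,5], [1,3,4], [1,3,7], [1,5,6], [1,6,7], [2,3,6], [2,3,7], [2,4,6], [2,5,7], [3,4,5], [3,5,6], [4,5,7], [4,6,7]

Hence C_0 ≅ Z^7, C_1 ≅ Z^21, C_2 ≅ Z^14.

Boundary ∂_1: C_1 → C_0 sends each edge [p,q] (with p < q) to q − p. For instance
  ∂[1,4] = [4] − [1].
This gives a 7×21 integer matrix of rank 6; reducing to Smith normal form yields diagonal entries (1,1,1,1,1,1).

The boundary map ∂_2: C_2 → C_1 acts by ∂[p,q,r] = [q,r] − [p,r] + [p,q]. For instance
  ∂[2,3,6] = [3,6] − [2,6] + [2,3],
  ∂[2,5,7] = [5,7] − [2,7] + [2,5].
The resulting 21×14 matrix has rank 13, and its Smith normal form has invariant factors (1,1,1,1,1,1,1,1,1,1,1,1,1).

From H_k ≅ ker(∂_k) / im(∂_{k+1}) we obtain:

  H_0: rank C_0 − rank ∂_1 = 7 − 6 = 1, and the invariant factors of ∂_1 are all 1, so H_0 = Z.
  H_1: rank ker ∂_1 − rank ∂_2 = (21 − 6) − 13 = 2, and the invariant factors of ∂_2 are all 1, so H_1 = Z^2.
  H_2: rank ker ∂_2 − rank ∂_3 = (14 − 13) − 0 = 1, and there is no ∂_3, so H_2 = Z.

(K is a triangulation of the torus T^2.)

H_0 = Z,  H_1 = Z^2,  H_2 = Z.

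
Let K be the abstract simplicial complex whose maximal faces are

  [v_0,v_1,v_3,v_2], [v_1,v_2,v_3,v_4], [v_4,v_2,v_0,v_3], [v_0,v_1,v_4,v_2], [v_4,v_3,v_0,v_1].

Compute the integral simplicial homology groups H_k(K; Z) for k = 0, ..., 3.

H_0 = Z,  H_1 = 0,  H_2 = 0,  H_3 = Z.

K has 5 vertices, 10 edges, 10 triangles, 5 3-simplices.
rank ∂_0 = 0, rank ∂_1 = 4 ⇒ b_0 = 5 − 0 − 4 = 1; all invariant factors of ∂_1 are 1 so no torsion. So H_0 = Z.
rank ∂_1 = 4, rank ∂_2 = 6 ⇒ b_1 = 10 − 4 − 6 = 0; all invariant factors of ∂_2 are 1 so no torsion. So H_1 = 0.
rank ∂_2 = 6, rank ∂_3 = 4 ⇒ b_2 = 10 − 6 − 4 = 0; all invariant factors of ∂_3 are 1 so no torsion. So H_2 = 0.
rank ∂_3 = 4, rank ∂_4 = 0 ⇒ b_3 = 5 − 4 − 0 = 1. So H_3 = Z.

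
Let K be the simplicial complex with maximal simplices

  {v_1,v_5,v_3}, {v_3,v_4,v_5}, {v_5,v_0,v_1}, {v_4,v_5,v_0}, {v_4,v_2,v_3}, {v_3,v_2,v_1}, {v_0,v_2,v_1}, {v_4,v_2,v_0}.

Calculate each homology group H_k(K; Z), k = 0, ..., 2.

Take the total order v_0 < v_1 < v_2 < v_3 < v_4 < v_5 on the vertex set. Then K (dimension 2) consists of the simplices:

  0-simplices (6): [v_0], [v_1], [v_2], [v_3], [v_4], [v_5]
  1-simplices (12): [v_0,v_1], [v_0,v_2], [v_0,v_4], [v_0,v_5], [v_1,v_2], [v_1,v_3], [v_1,v_5], [v_2,v_3], [v_2,v_4], [v_3,v_4], [v_3,v_5], [v_4,v_5]
  2-simplices (8): [v_0,v_1,v_2], [v_0,v_1,v_5], [v_0,v_2,v_4], [v_0,v_4,v_5], [v_1,v_2,v_3], [v_1,v_3,v_5], [v_2,v_3,v_4], [v_3,v_4,v_5]

giving chain groups C_0 ≅ Z^6, C_1 ≅ Z^12, C_2 ≅ Z^8.

∂_1: C_1 → C_0 is given by ∂[p,q] = [q] − [p].
This gives a 6×12 integer matrix of rank 5; reducing to Smith normal form yields diagonal entries (1,1,1,1,1).

∂_2: C_2 → C_1 acts by ∂[p,q,r] = [q,r] − [p,r] + [p,q]. For instance
  ∂[v_0,v_4,v_5] = [v_4,v_5] − [v_0,v_5] + [v_0,v_4],
  ∂[v_1,v_3,v_5] = [v_3,v_5] − [v_1,v_5] + [v_1,v_3].
The 12×8 boundary matrix has rank 7 and Smith normal form diag(1,1,1,1,1,1,1).

From H_k ≅ ker(∂_k) / im(∂_{k+1}) we obtain:

  H_0: rank C_0 − rank ∂_1 = 6 − 5 = 1, and the invariant factors of ∂_1 are all 1, so H_0 ≅ Z.
  H_1: rank ker ∂_1 − rank ∂_2 = (12 − 5) − 7 = 0, and the invariant factors of ∂_2 are all 1, so H_1 ≅ 0.
  H_2: rank ker ∂_2 − rank ∂_3 = (8 − 7) − 0 = 1, and there is no ∂_3, so H_2 ≅ Z.

As a check, the Euler characteristic is 6 − 12 + 8 = 2, which agrees with 1 − 0 + 1 = 2.

H_0 = Z,  H_1 = 0,  H_2 = Z.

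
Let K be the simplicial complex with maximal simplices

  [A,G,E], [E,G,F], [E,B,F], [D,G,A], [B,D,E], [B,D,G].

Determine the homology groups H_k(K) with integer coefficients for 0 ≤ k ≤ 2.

Order the vertices as A < B < D < E < F < G. Listing each simplex with vertices in this order, K has dimension 2 with simplices:

  0-simplices (6): A, B, D, E, F, G
  1-simplices (12): AD, AE, AG, BD, BE, BF, BG, DE, DG, EF, EG, FG
  2-simplices (6): ADG, AEG, BDE, BDG, BEF, EFG

Hence C_0 ≅ Z^6, C_1 ≅ Z^12, C_2 ≅ Z^6.

∂_1: C_1 → C_0 is given by ∂[p,q] = [q] − [p]. For instance
  ∂EG = G − E.
As a 6×12 matrix over Z this has rank 5, with invariant factors (1,1,1,1,1).

Boundary ∂_2: C_2 → C_1 sends each 2-simplex [p,q,r] to [q,r] − [p,r] + [p,q]. For instance
  ∂BDG = DG − BG + BD,
  ∂EFG = FG − EG + EF.
The resulting 12×6 matrix has rank 6, and its Smith normal form has invariant factors (1,1,1,1,1,1).

Now H_k = ker ∂_k / im ∂_{k+1}, so:

  H_0: rank C_0 − rank ∂_1 = 6 − 5 = 1, and the invariant factors of ∂_1 are all 1, so H_0 ≅ Z.
  H_1: rank ker ∂_1 − rank ∂_2 = (12 − 5) − 6 = 1, and the invariant factors of ∂_2 are all 1, so H_1 ≅ Z.
  H_2: rank ker ∂_2 − rank ∂_3 = (6 − 6) − 0 = 0, and there is no ∂_3, so H_2 ≅ 0.

As a check, the Euler characteristic is 6 − 12 + 6 = 0, which agrees with 1 − 1 + 0 = 0.
(K is a triangulation of the cylinder S^1 x I.)

H_0 = Z,  H_1 = Z,  H_2 = 0.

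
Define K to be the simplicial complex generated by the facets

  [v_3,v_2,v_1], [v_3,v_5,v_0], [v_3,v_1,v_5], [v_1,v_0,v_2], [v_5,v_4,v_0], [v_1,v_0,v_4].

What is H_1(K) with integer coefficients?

Take the total order v_0 < v_1 < v_2 < v_3 < v_4 < v_5 on the vertex set. Then K (dimension 2) consists of the simplices:

  0-simplices (6): [v_0], [v_1], [v_2], [v_3], [v_4], [v_5]
  1-simplices (12): [v_0,v_1], [v_0,v_2], [v_0,v_3], [v_0,v_4], [v_0,v_5], [v_1,v_2], [v_1,v_3], [v_1,v_4], [v_1,v_5], [v_2,v_3], [v_3,v_5], [v_4,v_5]
  2-simplices (6): [v_0,v_1,v_2], [v_0,v_1,v_4], [v_0,v_3,v_5], [v_0,v_4,v_5], [v_1,v_2,v_3], [v_1,v_3,v_5]

Hence C_0 ≅ Z^6, C_1 ≅ Z^12, C_2 ≅ Z^6.

∂_1: C_1 → C_0 is given by ∂[p,q] = [q] − [p]. For instance
  ∂[v_0,v_1] = [v_1] − [v_0].
As a 6×12 matrix over Z this has rank 5, with invariant factors (1,1,1,1,1).

The boundary map ∂_2: C_2 → C_1 sends each 2-simplex [p,q,r] to [q,r] − [p,r] + [p,q]. For instance
  ∂[v_1,v_3,v_5] = [v_3,v_5] − [v_1,v_5] + [v_1,v_3],
  ∂[v_1,v_2,v_3] = [v_2,v_3] − [v_1,v_3] + [v_1,v_2].
As a 12×6 matrix over Z this has rank 6, with invariant factors (1,1,1,1,1,1).

Reading off H_k = ker ∂_k / im ∂_{k+1}:

  H_1: rank ker ∂_1 − rank ∂_2 = (12 − 5) − 6 = 1, and the invariant factors of ∂_2 are all 1, so H_1 = Z.

H_1 = Z.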